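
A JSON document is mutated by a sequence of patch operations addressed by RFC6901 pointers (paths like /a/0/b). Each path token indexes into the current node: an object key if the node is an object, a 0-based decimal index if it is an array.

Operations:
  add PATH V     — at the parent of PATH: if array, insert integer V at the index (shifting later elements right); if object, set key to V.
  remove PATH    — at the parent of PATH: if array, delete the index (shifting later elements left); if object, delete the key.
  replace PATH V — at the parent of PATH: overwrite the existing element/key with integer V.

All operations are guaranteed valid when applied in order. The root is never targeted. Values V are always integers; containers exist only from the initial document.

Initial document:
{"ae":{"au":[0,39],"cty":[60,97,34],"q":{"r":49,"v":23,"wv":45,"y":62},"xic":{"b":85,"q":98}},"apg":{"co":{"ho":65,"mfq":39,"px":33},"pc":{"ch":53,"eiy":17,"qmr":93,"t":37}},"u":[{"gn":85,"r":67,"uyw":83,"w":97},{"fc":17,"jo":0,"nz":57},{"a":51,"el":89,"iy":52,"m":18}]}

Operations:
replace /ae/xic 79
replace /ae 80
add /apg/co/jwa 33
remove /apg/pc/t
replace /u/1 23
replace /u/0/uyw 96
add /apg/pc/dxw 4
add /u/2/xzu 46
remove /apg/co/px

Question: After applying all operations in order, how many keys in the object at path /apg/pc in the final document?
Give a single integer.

Answer: 4

Derivation:
After op 1 (replace /ae/xic 79): {"ae":{"au":[0,39],"cty":[60,97,34],"q":{"r":49,"v":23,"wv":45,"y":62},"xic":79},"apg":{"co":{"ho":65,"mfq":39,"px":33},"pc":{"ch":53,"eiy":17,"qmr":93,"t":37}},"u":[{"gn":85,"r":67,"uyw":83,"w":97},{"fc":17,"jo":0,"nz":57},{"a":51,"el":89,"iy":52,"m":18}]}
After op 2 (replace /ae 80): {"ae":80,"apg":{"co":{"ho":65,"mfq":39,"px":33},"pc":{"ch":53,"eiy":17,"qmr":93,"t":37}},"u":[{"gn":85,"r":67,"uyw":83,"w":97},{"fc":17,"jo":0,"nz":57},{"a":51,"el":89,"iy":52,"m":18}]}
After op 3 (add /apg/co/jwa 33): {"ae":80,"apg":{"co":{"ho":65,"jwa":33,"mfq":39,"px":33},"pc":{"ch":53,"eiy":17,"qmr":93,"t":37}},"u":[{"gn":85,"r":67,"uyw":83,"w":97},{"fc":17,"jo":0,"nz":57},{"a":51,"el":89,"iy":52,"m":18}]}
After op 4 (remove /apg/pc/t): {"ae":80,"apg":{"co":{"ho":65,"jwa":33,"mfq":39,"px":33},"pc":{"ch":53,"eiy":17,"qmr":93}},"u":[{"gn":85,"r":67,"uyw":83,"w":97},{"fc":17,"jo":0,"nz":57},{"a":51,"el":89,"iy":52,"m":18}]}
After op 5 (replace /u/1 23): {"ae":80,"apg":{"co":{"ho":65,"jwa":33,"mfq":39,"px":33},"pc":{"ch":53,"eiy":17,"qmr":93}},"u":[{"gn":85,"r":67,"uyw":83,"w":97},23,{"a":51,"el":89,"iy":52,"m":18}]}
After op 6 (replace /u/0/uyw 96): {"ae":80,"apg":{"co":{"ho":65,"jwa":33,"mfq":39,"px":33},"pc":{"ch":53,"eiy":17,"qmr":93}},"u":[{"gn":85,"r":67,"uyw":96,"w":97},23,{"a":51,"el":89,"iy":52,"m":18}]}
After op 7 (add /apg/pc/dxw 4): {"ae":80,"apg":{"co":{"ho":65,"jwa":33,"mfq":39,"px":33},"pc":{"ch":53,"dxw":4,"eiy":17,"qmr":93}},"u":[{"gn":85,"r":67,"uyw":96,"w":97},23,{"a":51,"el":89,"iy":52,"m":18}]}
After op 8 (add /u/2/xzu 46): {"ae":80,"apg":{"co":{"ho":65,"jwa":33,"mfq":39,"px":33},"pc":{"ch":53,"dxw":4,"eiy":17,"qmr":93}},"u":[{"gn":85,"r":67,"uyw":96,"w":97},23,{"a":51,"el":89,"iy":52,"m":18,"xzu":46}]}
After op 9 (remove /apg/co/px): {"ae":80,"apg":{"co":{"ho":65,"jwa":33,"mfq":39},"pc":{"ch":53,"dxw":4,"eiy":17,"qmr":93}},"u":[{"gn":85,"r":67,"uyw":96,"w":97},23,{"a":51,"el":89,"iy":52,"m":18,"xzu":46}]}
Size at path /apg/pc: 4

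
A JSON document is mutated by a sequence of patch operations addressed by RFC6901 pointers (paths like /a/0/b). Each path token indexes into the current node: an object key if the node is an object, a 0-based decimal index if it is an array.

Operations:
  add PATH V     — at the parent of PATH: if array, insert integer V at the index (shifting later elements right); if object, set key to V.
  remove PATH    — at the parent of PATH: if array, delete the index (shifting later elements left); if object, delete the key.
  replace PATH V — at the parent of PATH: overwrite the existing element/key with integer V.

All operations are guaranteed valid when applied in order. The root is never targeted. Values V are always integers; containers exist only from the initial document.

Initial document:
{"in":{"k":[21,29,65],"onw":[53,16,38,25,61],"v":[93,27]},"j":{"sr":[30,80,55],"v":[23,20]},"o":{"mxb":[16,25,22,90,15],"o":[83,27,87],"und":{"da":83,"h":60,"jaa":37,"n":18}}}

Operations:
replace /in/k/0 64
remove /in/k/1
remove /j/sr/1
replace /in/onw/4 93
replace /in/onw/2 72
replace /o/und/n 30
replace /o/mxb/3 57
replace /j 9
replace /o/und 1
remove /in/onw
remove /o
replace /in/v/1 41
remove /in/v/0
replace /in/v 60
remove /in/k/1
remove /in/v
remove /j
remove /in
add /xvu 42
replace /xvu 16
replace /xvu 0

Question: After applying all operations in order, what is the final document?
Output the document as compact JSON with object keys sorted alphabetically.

Answer: {"xvu":0}

Derivation:
After op 1 (replace /in/k/0 64): {"in":{"k":[64,29,65],"onw":[53,16,38,25,61],"v":[93,27]},"j":{"sr":[30,80,55],"v":[23,20]},"o":{"mxb":[16,25,22,90,15],"o":[83,27,87],"und":{"da":83,"h":60,"jaa":37,"n":18}}}
After op 2 (remove /in/k/1): {"in":{"k":[64,65],"onw":[53,16,38,25,61],"v":[93,27]},"j":{"sr":[30,80,55],"v":[23,20]},"o":{"mxb":[16,25,22,90,15],"o":[83,27,87],"und":{"da":83,"h":60,"jaa":37,"n":18}}}
After op 3 (remove /j/sr/1): {"in":{"k":[64,65],"onw":[53,16,38,25,61],"v":[93,27]},"j":{"sr":[30,55],"v":[23,20]},"o":{"mxb":[16,25,22,90,15],"o":[83,27,87],"und":{"da":83,"h":60,"jaa":37,"n":18}}}
After op 4 (replace /in/onw/4 93): {"in":{"k":[64,65],"onw":[53,16,38,25,93],"v":[93,27]},"j":{"sr":[30,55],"v":[23,20]},"o":{"mxb":[16,25,22,90,15],"o":[83,27,87],"und":{"da":83,"h":60,"jaa":37,"n":18}}}
After op 5 (replace /in/onw/2 72): {"in":{"k":[64,65],"onw":[53,16,72,25,93],"v":[93,27]},"j":{"sr":[30,55],"v":[23,20]},"o":{"mxb":[16,25,22,90,15],"o":[83,27,87],"und":{"da":83,"h":60,"jaa":37,"n":18}}}
After op 6 (replace /o/und/n 30): {"in":{"k":[64,65],"onw":[53,16,72,25,93],"v":[93,27]},"j":{"sr":[30,55],"v":[23,20]},"o":{"mxb":[16,25,22,90,15],"o":[83,27,87],"und":{"da":83,"h":60,"jaa":37,"n":30}}}
After op 7 (replace /o/mxb/3 57): {"in":{"k":[64,65],"onw":[53,16,72,25,93],"v":[93,27]},"j":{"sr":[30,55],"v":[23,20]},"o":{"mxb":[16,25,22,57,15],"o":[83,27,87],"und":{"da":83,"h":60,"jaa":37,"n":30}}}
After op 8 (replace /j 9): {"in":{"k":[64,65],"onw":[53,16,72,25,93],"v":[93,27]},"j":9,"o":{"mxb":[16,25,22,57,15],"o":[83,27,87],"und":{"da":83,"h":60,"jaa":37,"n":30}}}
After op 9 (replace /o/und 1): {"in":{"k":[64,65],"onw":[53,16,72,25,93],"v":[93,27]},"j":9,"o":{"mxb":[16,25,22,57,15],"o":[83,27,87],"und":1}}
After op 10 (remove /in/onw): {"in":{"k":[64,65],"v":[93,27]},"j":9,"o":{"mxb":[16,25,22,57,15],"o":[83,27,87],"und":1}}
After op 11 (remove /o): {"in":{"k":[64,65],"v":[93,27]},"j":9}
After op 12 (replace /in/v/1 41): {"in":{"k":[64,65],"v":[93,41]},"j":9}
After op 13 (remove /in/v/0): {"in":{"k":[64,65],"v":[41]},"j":9}
After op 14 (replace /in/v 60): {"in":{"k":[64,65],"v":60},"j":9}
After op 15 (remove /in/k/1): {"in":{"k":[64],"v":60},"j":9}
After op 16 (remove /in/v): {"in":{"k":[64]},"j":9}
After op 17 (remove /j): {"in":{"k":[64]}}
After op 18 (remove /in): {}
After op 19 (add /xvu 42): {"xvu":42}
After op 20 (replace /xvu 16): {"xvu":16}
After op 21 (replace /xvu 0): {"xvu":0}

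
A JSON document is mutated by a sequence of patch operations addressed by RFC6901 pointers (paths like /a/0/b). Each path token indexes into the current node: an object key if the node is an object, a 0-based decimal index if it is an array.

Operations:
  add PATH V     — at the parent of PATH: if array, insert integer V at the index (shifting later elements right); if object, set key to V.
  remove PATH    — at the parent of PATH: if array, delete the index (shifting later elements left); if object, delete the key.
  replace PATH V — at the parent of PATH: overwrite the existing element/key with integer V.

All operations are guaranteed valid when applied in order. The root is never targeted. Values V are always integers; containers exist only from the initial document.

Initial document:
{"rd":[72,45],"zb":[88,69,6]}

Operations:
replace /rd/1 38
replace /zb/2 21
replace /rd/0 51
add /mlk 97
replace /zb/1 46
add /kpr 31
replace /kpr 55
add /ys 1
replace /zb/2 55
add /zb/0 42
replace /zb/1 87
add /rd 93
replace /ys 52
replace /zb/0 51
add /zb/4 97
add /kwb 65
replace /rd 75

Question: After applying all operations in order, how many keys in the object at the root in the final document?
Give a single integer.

After op 1 (replace /rd/1 38): {"rd":[72,38],"zb":[88,69,6]}
After op 2 (replace /zb/2 21): {"rd":[72,38],"zb":[88,69,21]}
After op 3 (replace /rd/0 51): {"rd":[51,38],"zb":[88,69,21]}
After op 4 (add /mlk 97): {"mlk":97,"rd":[51,38],"zb":[88,69,21]}
After op 5 (replace /zb/1 46): {"mlk":97,"rd":[51,38],"zb":[88,46,21]}
After op 6 (add /kpr 31): {"kpr":31,"mlk":97,"rd":[51,38],"zb":[88,46,21]}
After op 7 (replace /kpr 55): {"kpr":55,"mlk":97,"rd":[51,38],"zb":[88,46,21]}
After op 8 (add /ys 1): {"kpr":55,"mlk":97,"rd":[51,38],"ys":1,"zb":[88,46,21]}
After op 9 (replace /zb/2 55): {"kpr":55,"mlk":97,"rd":[51,38],"ys":1,"zb":[88,46,55]}
After op 10 (add /zb/0 42): {"kpr":55,"mlk":97,"rd":[51,38],"ys":1,"zb":[42,88,46,55]}
After op 11 (replace /zb/1 87): {"kpr":55,"mlk":97,"rd":[51,38],"ys":1,"zb":[42,87,46,55]}
After op 12 (add /rd 93): {"kpr":55,"mlk":97,"rd":93,"ys":1,"zb":[42,87,46,55]}
After op 13 (replace /ys 52): {"kpr":55,"mlk":97,"rd":93,"ys":52,"zb":[42,87,46,55]}
After op 14 (replace /zb/0 51): {"kpr":55,"mlk":97,"rd":93,"ys":52,"zb":[51,87,46,55]}
After op 15 (add /zb/4 97): {"kpr":55,"mlk":97,"rd":93,"ys":52,"zb":[51,87,46,55,97]}
After op 16 (add /kwb 65): {"kpr":55,"kwb":65,"mlk":97,"rd":93,"ys":52,"zb":[51,87,46,55,97]}
After op 17 (replace /rd 75): {"kpr":55,"kwb":65,"mlk":97,"rd":75,"ys":52,"zb":[51,87,46,55,97]}
Size at the root: 6

Answer: 6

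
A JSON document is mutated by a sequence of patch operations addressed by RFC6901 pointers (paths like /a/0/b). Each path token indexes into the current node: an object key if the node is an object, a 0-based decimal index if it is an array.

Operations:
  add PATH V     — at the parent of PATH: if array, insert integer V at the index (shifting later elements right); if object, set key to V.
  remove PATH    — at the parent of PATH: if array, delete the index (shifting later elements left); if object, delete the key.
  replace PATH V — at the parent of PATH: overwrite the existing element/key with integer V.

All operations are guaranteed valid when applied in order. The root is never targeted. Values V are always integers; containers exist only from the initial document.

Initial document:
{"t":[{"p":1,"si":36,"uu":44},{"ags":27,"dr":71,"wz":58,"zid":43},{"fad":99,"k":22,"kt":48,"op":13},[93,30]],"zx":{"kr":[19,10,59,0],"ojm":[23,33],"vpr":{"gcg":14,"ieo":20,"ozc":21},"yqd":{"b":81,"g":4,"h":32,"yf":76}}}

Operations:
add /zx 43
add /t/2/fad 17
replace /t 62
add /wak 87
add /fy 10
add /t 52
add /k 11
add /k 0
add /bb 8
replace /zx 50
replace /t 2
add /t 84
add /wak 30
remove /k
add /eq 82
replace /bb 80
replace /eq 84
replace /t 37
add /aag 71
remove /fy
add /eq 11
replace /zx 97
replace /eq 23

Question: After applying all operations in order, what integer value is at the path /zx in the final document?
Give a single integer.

Answer: 97

Derivation:
After op 1 (add /zx 43): {"t":[{"p":1,"si":36,"uu":44},{"ags":27,"dr":71,"wz":58,"zid":43},{"fad":99,"k":22,"kt":48,"op":13},[93,30]],"zx":43}
After op 2 (add /t/2/fad 17): {"t":[{"p":1,"si":36,"uu":44},{"ags":27,"dr":71,"wz":58,"zid":43},{"fad":17,"k":22,"kt":48,"op":13},[93,30]],"zx":43}
After op 3 (replace /t 62): {"t":62,"zx":43}
After op 4 (add /wak 87): {"t":62,"wak":87,"zx":43}
After op 5 (add /fy 10): {"fy":10,"t":62,"wak":87,"zx":43}
After op 6 (add /t 52): {"fy":10,"t":52,"wak":87,"zx":43}
After op 7 (add /k 11): {"fy":10,"k":11,"t":52,"wak":87,"zx":43}
After op 8 (add /k 0): {"fy":10,"k":0,"t":52,"wak":87,"zx":43}
After op 9 (add /bb 8): {"bb":8,"fy":10,"k":0,"t":52,"wak":87,"zx":43}
After op 10 (replace /zx 50): {"bb":8,"fy":10,"k":0,"t":52,"wak":87,"zx":50}
After op 11 (replace /t 2): {"bb":8,"fy":10,"k":0,"t":2,"wak":87,"zx":50}
After op 12 (add /t 84): {"bb":8,"fy":10,"k":0,"t":84,"wak":87,"zx":50}
After op 13 (add /wak 30): {"bb":8,"fy":10,"k":0,"t":84,"wak":30,"zx":50}
After op 14 (remove /k): {"bb":8,"fy":10,"t":84,"wak":30,"zx":50}
After op 15 (add /eq 82): {"bb":8,"eq":82,"fy":10,"t":84,"wak":30,"zx":50}
After op 16 (replace /bb 80): {"bb":80,"eq":82,"fy":10,"t":84,"wak":30,"zx":50}
After op 17 (replace /eq 84): {"bb":80,"eq":84,"fy":10,"t":84,"wak":30,"zx":50}
After op 18 (replace /t 37): {"bb":80,"eq":84,"fy":10,"t":37,"wak":30,"zx":50}
After op 19 (add /aag 71): {"aag":71,"bb":80,"eq":84,"fy":10,"t":37,"wak":30,"zx":50}
After op 20 (remove /fy): {"aag":71,"bb":80,"eq":84,"t":37,"wak":30,"zx":50}
After op 21 (add /eq 11): {"aag":71,"bb":80,"eq":11,"t":37,"wak":30,"zx":50}
After op 22 (replace /zx 97): {"aag":71,"bb":80,"eq":11,"t":37,"wak":30,"zx":97}
After op 23 (replace /eq 23): {"aag":71,"bb":80,"eq":23,"t":37,"wak":30,"zx":97}
Value at /zx: 97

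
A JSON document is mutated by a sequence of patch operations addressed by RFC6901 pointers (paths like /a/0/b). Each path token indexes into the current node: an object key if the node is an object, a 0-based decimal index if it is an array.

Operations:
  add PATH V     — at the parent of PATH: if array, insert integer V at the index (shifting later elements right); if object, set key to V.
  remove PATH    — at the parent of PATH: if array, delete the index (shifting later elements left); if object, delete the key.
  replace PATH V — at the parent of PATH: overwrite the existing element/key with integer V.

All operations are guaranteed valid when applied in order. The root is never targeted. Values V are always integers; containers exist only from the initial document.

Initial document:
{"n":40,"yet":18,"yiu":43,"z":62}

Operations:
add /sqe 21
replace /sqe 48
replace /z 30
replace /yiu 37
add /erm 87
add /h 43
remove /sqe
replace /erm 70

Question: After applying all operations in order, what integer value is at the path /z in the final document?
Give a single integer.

Answer: 30

Derivation:
After op 1 (add /sqe 21): {"n":40,"sqe":21,"yet":18,"yiu":43,"z":62}
After op 2 (replace /sqe 48): {"n":40,"sqe":48,"yet":18,"yiu":43,"z":62}
After op 3 (replace /z 30): {"n":40,"sqe":48,"yet":18,"yiu":43,"z":30}
After op 4 (replace /yiu 37): {"n":40,"sqe":48,"yet":18,"yiu":37,"z":30}
After op 5 (add /erm 87): {"erm":87,"n":40,"sqe":48,"yet":18,"yiu":37,"z":30}
After op 6 (add /h 43): {"erm":87,"h":43,"n":40,"sqe":48,"yet":18,"yiu":37,"z":30}
After op 7 (remove /sqe): {"erm":87,"h":43,"n":40,"yet":18,"yiu":37,"z":30}
After op 8 (replace /erm 70): {"erm":70,"h":43,"n":40,"yet":18,"yiu":37,"z":30}
Value at /z: 30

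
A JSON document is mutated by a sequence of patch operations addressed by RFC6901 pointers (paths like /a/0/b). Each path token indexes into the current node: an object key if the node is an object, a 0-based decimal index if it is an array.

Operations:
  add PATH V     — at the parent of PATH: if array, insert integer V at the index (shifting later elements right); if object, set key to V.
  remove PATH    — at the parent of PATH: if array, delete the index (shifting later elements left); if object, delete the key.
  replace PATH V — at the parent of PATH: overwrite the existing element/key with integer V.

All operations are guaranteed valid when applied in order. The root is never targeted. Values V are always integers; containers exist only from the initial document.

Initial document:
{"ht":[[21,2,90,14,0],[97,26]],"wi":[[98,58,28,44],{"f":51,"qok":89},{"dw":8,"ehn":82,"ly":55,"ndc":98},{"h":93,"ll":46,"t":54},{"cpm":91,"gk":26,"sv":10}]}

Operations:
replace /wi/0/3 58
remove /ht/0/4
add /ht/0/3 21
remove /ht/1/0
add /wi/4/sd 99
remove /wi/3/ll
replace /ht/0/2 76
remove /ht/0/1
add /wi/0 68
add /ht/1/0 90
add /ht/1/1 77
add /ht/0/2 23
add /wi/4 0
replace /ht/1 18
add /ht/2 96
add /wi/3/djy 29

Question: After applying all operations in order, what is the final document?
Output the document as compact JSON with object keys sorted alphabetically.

Answer: {"ht":[[21,76,23,21,14],18,96],"wi":[68,[98,58,28,58],{"f":51,"qok":89},{"djy":29,"dw":8,"ehn":82,"ly":55,"ndc":98},0,{"h":93,"t":54},{"cpm":91,"gk":26,"sd":99,"sv":10}]}

Derivation:
After op 1 (replace /wi/0/3 58): {"ht":[[21,2,90,14,0],[97,26]],"wi":[[98,58,28,58],{"f":51,"qok":89},{"dw":8,"ehn":82,"ly":55,"ndc":98},{"h":93,"ll":46,"t":54},{"cpm":91,"gk":26,"sv":10}]}
After op 2 (remove /ht/0/4): {"ht":[[21,2,90,14],[97,26]],"wi":[[98,58,28,58],{"f":51,"qok":89},{"dw":8,"ehn":82,"ly":55,"ndc":98},{"h":93,"ll":46,"t":54},{"cpm":91,"gk":26,"sv":10}]}
After op 3 (add /ht/0/3 21): {"ht":[[21,2,90,21,14],[97,26]],"wi":[[98,58,28,58],{"f":51,"qok":89},{"dw":8,"ehn":82,"ly":55,"ndc":98},{"h":93,"ll":46,"t":54},{"cpm":91,"gk":26,"sv":10}]}
After op 4 (remove /ht/1/0): {"ht":[[21,2,90,21,14],[26]],"wi":[[98,58,28,58],{"f":51,"qok":89},{"dw":8,"ehn":82,"ly":55,"ndc":98},{"h":93,"ll":46,"t":54},{"cpm":91,"gk":26,"sv":10}]}
After op 5 (add /wi/4/sd 99): {"ht":[[21,2,90,21,14],[26]],"wi":[[98,58,28,58],{"f":51,"qok":89},{"dw":8,"ehn":82,"ly":55,"ndc":98},{"h":93,"ll":46,"t":54},{"cpm":91,"gk":26,"sd":99,"sv":10}]}
After op 6 (remove /wi/3/ll): {"ht":[[21,2,90,21,14],[26]],"wi":[[98,58,28,58],{"f":51,"qok":89},{"dw":8,"ehn":82,"ly":55,"ndc":98},{"h":93,"t":54},{"cpm":91,"gk":26,"sd":99,"sv":10}]}
After op 7 (replace /ht/0/2 76): {"ht":[[21,2,76,21,14],[26]],"wi":[[98,58,28,58],{"f":51,"qok":89},{"dw":8,"ehn":82,"ly":55,"ndc":98},{"h":93,"t":54},{"cpm":91,"gk":26,"sd":99,"sv":10}]}
After op 8 (remove /ht/0/1): {"ht":[[21,76,21,14],[26]],"wi":[[98,58,28,58],{"f":51,"qok":89},{"dw":8,"ehn":82,"ly":55,"ndc":98},{"h":93,"t":54},{"cpm":91,"gk":26,"sd":99,"sv":10}]}
After op 9 (add /wi/0 68): {"ht":[[21,76,21,14],[26]],"wi":[68,[98,58,28,58],{"f":51,"qok":89},{"dw":8,"ehn":82,"ly":55,"ndc":98},{"h":93,"t":54},{"cpm":91,"gk":26,"sd":99,"sv":10}]}
After op 10 (add /ht/1/0 90): {"ht":[[21,76,21,14],[90,26]],"wi":[68,[98,58,28,58],{"f":51,"qok":89},{"dw":8,"ehn":82,"ly":55,"ndc":98},{"h":93,"t":54},{"cpm":91,"gk":26,"sd":99,"sv":10}]}
After op 11 (add /ht/1/1 77): {"ht":[[21,76,21,14],[90,77,26]],"wi":[68,[98,58,28,58],{"f":51,"qok":89},{"dw":8,"ehn":82,"ly":55,"ndc":98},{"h":93,"t":54},{"cpm":91,"gk":26,"sd":99,"sv":10}]}
After op 12 (add /ht/0/2 23): {"ht":[[21,76,23,21,14],[90,77,26]],"wi":[68,[98,58,28,58],{"f":51,"qok":89},{"dw":8,"ehn":82,"ly":55,"ndc":98},{"h":93,"t":54},{"cpm":91,"gk":26,"sd":99,"sv":10}]}
After op 13 (add /wi/4 0): {"ht":[[21,76,23,21,14],[90,77,26]],"wi":[68,[98,58,28,58],{"f":51,"qok":89},{"dw":8,"ehn":82,"ly":55,"ndc":98},0,{"h":93,"t":54},{"cpm":91,"gk":26,"sd":99,"sv":10}]}
After op 14 (replace /ht/1 18): {"ht":[[21,76,23,21,14],18],"wi":[68,[98,58,28,58],{"f":51,"qok":89},{"dw":8,"ehn":82,"ly":55,"ndc":98},0,{"h":93,"t":54},{"cpm":91,"gk":26,"sd":99,"sv":10}]}
After op 15 (add /ht/2 96): {"ht":[[21,76,23,21,14],18,96],"wi":[68,[98,58,28,58],{"f":51,"qok":89},{"dw":8,"ehn":82,"ly":55,"ndc":98},0,{"h":93,"t":54},{"cpm":91,"gk":26,"sd":99,"sv":10}]}
After op 16 (add /wi/3/djy 29): {"ht":[[21,76,23,21,14],18,96],"wi":[68,[98,58,28,58],{"f":51,"qok":89},{"djy":29,"dw":8,"ehn":82,"ly":55,"ndc":98},0,{"h":93,"t":54},{"cpm":91,"gk":26,"sd":99,"sv":10}]}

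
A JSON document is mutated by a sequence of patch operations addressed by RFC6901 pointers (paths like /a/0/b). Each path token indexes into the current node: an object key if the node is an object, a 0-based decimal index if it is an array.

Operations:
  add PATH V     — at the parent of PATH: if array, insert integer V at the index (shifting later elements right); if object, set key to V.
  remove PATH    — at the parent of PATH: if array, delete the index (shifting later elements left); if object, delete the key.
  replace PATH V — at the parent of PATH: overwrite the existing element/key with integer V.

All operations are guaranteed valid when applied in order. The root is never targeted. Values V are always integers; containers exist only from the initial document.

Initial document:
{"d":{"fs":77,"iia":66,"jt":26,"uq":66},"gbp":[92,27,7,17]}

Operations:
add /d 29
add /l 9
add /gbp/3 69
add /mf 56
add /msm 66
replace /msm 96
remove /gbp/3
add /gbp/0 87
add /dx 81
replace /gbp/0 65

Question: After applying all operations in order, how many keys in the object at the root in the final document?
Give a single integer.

Answer: 6

Derivation:
After op 1 (add /d 29): {"d":29,"gbp":[92,27,7,17]}
After op 2 (add /l 9): {"d":29,"gbp":[92,27,7,17],"l":9}
After op 3 (add /gbp/3 69): {"d":29,"gbp":[92,27,7,69,17],"l":9}
After op 4 (add /mf 56): {"d":29,"gbp":[92,27,7,69,17],"l":9,"mf":56}
After op 5 (add /msm 66): {"d":29,"gbp":[92,27,7,69,17],"l":9,"mf":56,"msm":66}
After op 6 (replace /msm 96): {"d":29,"gbp":[92,27,7,69,17],"l":9,"mf":56,"msm":96}
After op 7 (remove /gbp/3): {"d":29,"gbp":[92,27,7,17],"l":9,"mf":56,"msm":96}
After op 8 (add /gbp/0 87): {"d":29,"gbp":[87,92,27,7,17],"l":9,"mf":56,"msm":96}
After op 9 (add /dx 81): {"d":29,"dx":81,"gbp":[87,92,27,7,17],"l":9,"mf":56,"msm":96}
After op 10 (replace /gbp/0 65): {"d":29,"dx":81,"gbp":[65,92,27,7,17],"l":9,"mf":56,"msm":96}
Size at the root: 6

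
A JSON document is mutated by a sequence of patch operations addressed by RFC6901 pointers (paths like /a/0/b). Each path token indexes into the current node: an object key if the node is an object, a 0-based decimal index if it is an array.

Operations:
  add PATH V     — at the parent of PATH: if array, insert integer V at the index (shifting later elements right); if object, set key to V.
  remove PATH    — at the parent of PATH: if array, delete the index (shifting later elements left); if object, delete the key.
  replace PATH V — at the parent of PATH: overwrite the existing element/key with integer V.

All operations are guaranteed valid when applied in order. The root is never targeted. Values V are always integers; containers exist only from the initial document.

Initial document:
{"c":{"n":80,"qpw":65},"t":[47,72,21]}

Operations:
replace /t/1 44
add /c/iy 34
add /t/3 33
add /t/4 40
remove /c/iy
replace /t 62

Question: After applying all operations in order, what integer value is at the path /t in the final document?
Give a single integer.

Answer: 62

Derivation:
After op 1 (replace /t/1 44): {"c":{"n":80,"qpw":65},"t":[47,44,21]}
After op 2 (add /c/iy 34): {"c":{"iy":34,"n":80,"qpw":65},"t":[47,44,21]}
After op 3 (add /t/3 33): {"c":{"iy":34,"n":80,"qpw":65},"t":[47,44,21,33]}
After op 4 (add /t/4 40): {"c":{"iy":34,"n":80,"qpw":65},"t":[47,44,21,33,40]}
After op 5 (remove /c/iy): {"c":{"n":80,"qpw":65},"t":[47,44,21,33,40]}
After op 6 (replace /t 62): {"c":{"n":80,"qpw":65},"t":62}
Value at /t: 62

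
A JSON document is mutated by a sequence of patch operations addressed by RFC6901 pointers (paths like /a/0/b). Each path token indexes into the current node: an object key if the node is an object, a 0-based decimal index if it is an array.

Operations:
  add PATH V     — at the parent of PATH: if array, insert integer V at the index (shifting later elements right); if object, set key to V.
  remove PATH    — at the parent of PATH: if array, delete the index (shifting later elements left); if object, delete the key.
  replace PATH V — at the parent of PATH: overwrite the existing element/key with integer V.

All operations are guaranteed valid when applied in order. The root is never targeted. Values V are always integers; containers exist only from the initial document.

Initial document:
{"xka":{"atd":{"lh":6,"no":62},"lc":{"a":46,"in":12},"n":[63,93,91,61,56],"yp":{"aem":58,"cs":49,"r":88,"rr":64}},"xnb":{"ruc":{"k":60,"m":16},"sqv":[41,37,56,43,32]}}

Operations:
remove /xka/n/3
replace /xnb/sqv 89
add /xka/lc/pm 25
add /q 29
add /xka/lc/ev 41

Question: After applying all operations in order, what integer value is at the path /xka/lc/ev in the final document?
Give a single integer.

After op 1 (remove /xka/n/3): {"xka":{"atd":{"lh":6,"no":62},"lc":{"a":46,"in":12},"n":[63,93,91,56],"yp":{"aem":58,"cs":49,"r":88,"rr":64}},"xnb":{"ruc":{"k":60,"m":16},"sqv":[41,37,56,43,32]}}
After op 2 (replace /xnb/sqv 89): {"xka":{"atd":{"lh":6,"no":62},"lc":{"a":46,"in":12},"n":[63,93,91,56],"yp":{"aem":58,"cs":49,"r":88,"rr":64}},"xnb":{"ruc":{"k":60,"m":16},"sqv":89}}
After op 3 (add /xka/lc/pm 25): {"xka":{"atd":{"lh":6,"no":62},"lc":{"a":46,"in":12,"pm":25},"n":[63,93,91,56],"yp":{"aem":58,"cs":49,"r":88,"rr":64}},"xnb":{"ruc":{"k":60,"m":16},"sqv":89}}
After op 4 (add /q 29): {"q":29,"xka":{"atd":{"lh":6,"no":62},"lc":{"a":46,"in":12,"pm":25},"n":[63,93,91,56],"yp":{"aem":58,"cs":49,"r":88,"rr":64}},"xnb":{"ruc":{"k":60,"m":16},"sqv":89}}
After op 5 (add /xka/lc/ev 41): {"q":29,"xka":{"atd":{"lh":6,"no":62},"lc":{"a":46,"ev":41,"in":12,"pm":25},"n":[63,93,91,56],"yp":{"aem":58,"cs":49,"r":88,"rr":64}},"xnb":{"ruc":{"k":60,"m":16},"sqv":89}}
Value at /xka/lc/ev: 41

Answer: 41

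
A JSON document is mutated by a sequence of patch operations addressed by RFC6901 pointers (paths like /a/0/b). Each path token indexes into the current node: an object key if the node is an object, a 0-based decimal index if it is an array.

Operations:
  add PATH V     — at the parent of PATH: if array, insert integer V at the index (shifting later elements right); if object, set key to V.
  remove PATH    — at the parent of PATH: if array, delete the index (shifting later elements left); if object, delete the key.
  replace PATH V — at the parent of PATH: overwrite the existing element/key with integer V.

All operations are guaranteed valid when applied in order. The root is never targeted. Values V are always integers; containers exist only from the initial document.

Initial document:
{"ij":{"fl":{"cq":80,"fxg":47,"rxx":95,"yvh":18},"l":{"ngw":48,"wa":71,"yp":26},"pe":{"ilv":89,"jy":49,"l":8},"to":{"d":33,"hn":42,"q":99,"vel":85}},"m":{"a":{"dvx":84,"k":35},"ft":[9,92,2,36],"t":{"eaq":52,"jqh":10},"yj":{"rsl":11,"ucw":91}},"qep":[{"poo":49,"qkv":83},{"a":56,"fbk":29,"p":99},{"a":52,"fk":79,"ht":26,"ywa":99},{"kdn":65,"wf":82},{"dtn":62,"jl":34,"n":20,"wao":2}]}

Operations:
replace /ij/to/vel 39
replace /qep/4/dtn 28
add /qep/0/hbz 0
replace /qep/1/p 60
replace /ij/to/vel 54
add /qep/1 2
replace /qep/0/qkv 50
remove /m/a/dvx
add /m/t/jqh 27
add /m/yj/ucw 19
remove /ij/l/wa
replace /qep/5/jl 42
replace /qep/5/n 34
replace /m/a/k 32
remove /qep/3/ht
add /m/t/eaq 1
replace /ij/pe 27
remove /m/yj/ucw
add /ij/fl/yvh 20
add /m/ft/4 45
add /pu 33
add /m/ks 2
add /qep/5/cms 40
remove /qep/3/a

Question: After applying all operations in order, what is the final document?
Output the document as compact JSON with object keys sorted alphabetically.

After op 1 (replace /ij/to/vel 39): {"ij":{"fl":{"cq":80,"fxg":47,"rxx":95,"yvh":18},"l":{"ngw":48,"wa":71,"yp":26},"pe":{"ilv":89,"jy":49,"l":8},"to":{"d":33,"hn":42,"q":99,"vel":39}},"m":{"a":{"dvx":84,"k":35},"ft":[9,92,2,36],"t":{"eaq":52,"jqh":10},"yj":{"rsl":11,"ucw":91}},"qep":[{"poo":49,"qkv":83},{"a":56,"fbk":29,"p":99},{"a":52,"fk":79,"ht":26,"ywa":99},{"kdn":65,"wf":82},{"dtn":62,"jl":34,"n":20,"wao":2}]}
After op 3 (add /qep/0/hbz 0): {"ij":{"fl":{"cq":80,"fxg":47,"rxx":95,"yvh":18},"l":{"ngw":48,"wa":71,"yp":26},"pe":{"ilv":89,"jy":49,"l":8},"to":{"d":33,"hn":42,"q":99,"vel":39}},"m":{"a":{"dvx":84,"k":35},"ft":[9,92,2,36],"t":{"eaq":52,"jqh":10},"yj":{"rsl":11,"ucw":91}},"qep":[{"hbz":0,"poo":49,"qkv":83},{"a":56,"fbk":29,"p":99},{"a":52,"fk":79,"ht":26,"ywa":99},{"kdn":65,"wf":82},{"dtn":28,"jl":34,"n":20,"wao":2}]}
After op 5 (replace /ij/to/vel 54): {"ij":{"fl":{"cq":80,"fxg":47,"rxx":95,"yvh":18},"l":{"ngw":48,"wa":71,"yp":26},"pe":{"ilv":89,"jy":49,"l":8},"to":{"d":33,"hn":42,"q":99,"vel":54}},"m":{"a":{"dvx":84,"k":35},"ft":[9,92,2,36],"t":{"eaq":52,"jqh":10},"yj":{"rsl":11,"ucw":91}},"qep":[{"hbz":0,"poo":49,"qkv":83},{"a":56,"fbk":29,"p":60},{"a":52,"fk":79,"ht":26,"ywa":99},{"kdn":65,"wf":82},{"dtn":28,"jl":34,"n":20,"wao":2}]}
After op 7 (replace /qep/0/qkv 50): {"ij":{"fl":{"cq":80,"fxg":47,"rxx":95,"yvh":18},"l":{"ngw":48,"wa":71,"yp":26},"pe":{"ilv":89,"jy":49,"l":8},"to":{"d":33,"hn":42,"q":99,"vel":54}},"m":{"a":{"dvx":84,"k":35},"ft":[9,92,2,36],"t":{"eaq":52,"jqh":10},"yj":{"rsl":11,"ucw":91}},"qep":[{"hbz":0,"poo":49,"qkv":50},2,{"a":56,"fbk":29,"p":60},{"a":52,"fk":79,"ht":26,"ywa":99},{"kdn":65,"wf":82},{"dtn":28,"jl":34,"n":20,"wao":2}]}
After op 9 (add /m/t/jqh 27): {"ij":{"fl":{"cq":80,"fxg":47,"rxx":95,"yvh":18},"l":{"ngw":48,"wa":71,"yp":26},"pe":{"ilv":89,"jy":49,"l":8},"to":{"d":33,"hn":42,"q":99,"vel":54}},"m":{"a":{"k":35},"ft":[9,92,2,36],"t":{"eaq":52,"jqh":27},"yj":{"rsl":11,"ucw":91}},"qep":[{"hbz":0,"poo":49,"qkv":50},2,{"a":56,"fbk":29,"p":60},{"a":52,"fk":79,"ht":26,"ywa":99},{"kdn":65,"wf":82},{"dtn":28,"jl":34,"n":20,"wao":2}]}
After op 11 (remove /ij/l/wa): {"ij":{"fl":{"cq":80,"fxg":47,"rxx":95,"yvh":18},"l":{"ngw":48,"yp":26},"pe":{"ilv":89,"jy":49,"l":8},"to":{"d":33,"hn":42,"q":99,"vel":54}},"m":{"a":{"k":35},"ft":[9,92,2,36],"t":{"eaq":52,"jqh":27},"yj":{"rsl":11,"ucw":19}},"qep":[{"hbz":0,"poo":49,"qkv":50},2,{"a":56,"fbk":29,"p":60},{"a":52,"fk":79,"ht":26,"ywa":99},{"kdn":65,"wf":82},{"dtn":28,"jl":34,"n":20,"wao":2}]}
After op 13 (replace /qep/5/n 34): {"ij":{"fl":{"cq":80,"fxg":47,"rxx":95,"yvh":18},"l":{"ngw":48,"yp":26},"pe":{"ilv":89,"jy":49,"l":8},"to":{"d":33,"hn":42,"q":99,"vel":54}},"m":{"a":{"k":35},"ft":[9,92,2,36],"t":{"eaq":52,"jqh":27},"yj":{"rsl":11,"ucw":19}},"qep":[{"hbz":0,"poo":49,"qkv":50},2,{"a":56,"fbk":29,"p":60},{"a":52,"fk":79,"ht":26,"ywa":99},{"kdn":65,"wf":82},{"dtn":28,"jl":42,"n":34,"wao":2}]}
After op 15 (remove /qep/3/ht): {"ij":{"fl":{"cq":80,"fxg":47,"rxx":95,"yvh":18},"l":{"ngw":48,"yp":26},"pe":{"ilv":89,"jy":49,"l":8},"to":{"d":33,"hn":42,"q":99,"vel":54}},"m":{"a":{"k":32},"ft":[9,92,2,36],"t":{"eaq":52,"jqh":27},"yj":{"rsl":11,"ucw":19}},"qep":[{"hbz":0,"poo":49,"qkv":50},2,{"a":56,"fbk":29,"p":60},{"a":52,"fk":79,"ywa":99},{"kdn":65,"wf":82},{"dtn":28,"jl":42,"n":34,"wao":2}]}
After op 17 (replace /ij/pe 27): {"ij":{"fl":{"cq":80,"fxg":47,"rxx":95,"yvh":18},"l":{"ngw":48,"yp":26},"pe":27,"to":{"d":33,"hn":42,"q":99,"vel":54}},"m":{"a":{"k":32},"ft":[9,92,2,36],"t":{"eaq":1,"jqh":27},"yj":{"rsl":11,"ucw":19}},"qep":[{"hbz":0,"poo":49,"qkv":50},2,{"a":56,"fbk":29,"p":60},{"a":52,"fk":79,"ywa":99},{"kdn":65,"wf":82},{"dtn":28,"jl":42,"n":34,"wao":2}]}
After op 19 (add /ij/fl/yvh 20): {"ij":{"fl":{"cq":80,"fxg":47,"rxx":95,"yvh":20},"l":{"ngw":48,"yp":26},"pe":27,"to":{"d":33,"hn":42,"q":99,"vel":54}},"m":{"a":{"k":32},"ft":[9,92,2,36],"t":{"eaq":1,"jqh":27},"yj":{"rsl":11}},"qep":[{"hbz":0,"poo":49,"qkv":50},2,{"a":56,"fbk":29,"p":60},{"a":52,"fk":79,"ywa":99},{"kdn":65,"wf":82},{"dtn":28,"jl":42,"n":34,"wao":2}]}
After op 21 (add /pu 33): {"ij":{"fl":{"cq":80,"fxg":47,"rxx":95,"yvh":20},"l":{"ngw":48,"yp":26},"pe":27,"to":{"d":33,"hn":42,"q":99,"vel":54}},"m":{"a":{"k":32},"ft":[9,92,2,36,45],"t":{"eaq":1,"jqh":27},"yj":{"rsl":11}},"pu":33,"qep":[{"hbz":0,"poo":49,"qkv":50},2,{"a":56,"fbk":29,"p":60},{"a":52,"fk":79,"ywa":99},{"kdn":65,"wf":82},{"dtn":28,"jl":42,"n":34,"wao":2}]}
After op 24 (remove /qep/3/a): {"ij":{"fl":{"cq":80,"fxg":47,"rxx":95,"yvh":20},"l":{"ngw":48,"yp":26},"pe":27,"to":{"d":33,"hn":42,"q":99,"vel":54}},"m":{"a":{"k":32},"ft":[9,92,2,36,45],"ks":2,"t":{"eaq":1,"jqh":27},"yj":{"rsl":11}},"pu":33,"qep":[{"hbz":0,"poo":49,"qkv":50},2,{"a":56,"fbk":29,"p":60},{"fk":79,"ywa":99},{"kdn":65,"wf":82},{"cms":40,"dtn":28,"jl":42,"n":34,"wao":2}]}

Answer: {"ij":{"fl":{"cq":80,"fxg":47,"rxx":95,"yvh":20},"l":{"ngw":48,"yp":26},"pe":27,"to":{"d":33,"hn":42,"q":99,"vel":54}},"m":{"a":{"k":32},"ft":[9,92,2,36,45],"ks":2,"t":{"eaq":1,"jqh":27},"yj":{"rsl":11}},"pu":33,"qep":[{"hbz":0,"poo":49,"qkv":50},2,{"a":56,"fbk":29,"p":60},{"fk":79,"ywa":99},{"kdn":65,"wf":82},{"cms":40,"dtn":28,"jl":42,"n":34,"wao":2}]}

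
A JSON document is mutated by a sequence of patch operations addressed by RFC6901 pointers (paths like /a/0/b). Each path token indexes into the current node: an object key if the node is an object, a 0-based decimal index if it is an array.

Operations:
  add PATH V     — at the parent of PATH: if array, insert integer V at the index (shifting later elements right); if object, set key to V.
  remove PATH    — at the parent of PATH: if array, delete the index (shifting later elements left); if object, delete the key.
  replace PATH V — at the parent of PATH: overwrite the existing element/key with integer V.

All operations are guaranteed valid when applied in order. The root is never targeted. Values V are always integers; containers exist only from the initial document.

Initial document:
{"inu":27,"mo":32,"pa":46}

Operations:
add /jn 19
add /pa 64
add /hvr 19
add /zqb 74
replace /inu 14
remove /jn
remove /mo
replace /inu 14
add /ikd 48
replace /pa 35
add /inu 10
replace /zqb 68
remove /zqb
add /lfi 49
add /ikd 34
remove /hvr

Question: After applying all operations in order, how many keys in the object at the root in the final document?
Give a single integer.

Answer: 4

Derivation:
After op 1 (add /jn 19): {"inu":27,"jn":19,"mo":32,"pa":46}
After op 2 (add /pa 64): {"inu":27,"jn":19,"mo":32,"pa":64}
After op 3 (add /hvr 19): {"hvr":19,"inu":27,"jn":19,"mo":32,"pa":64}
After op 4 (add /zqb 74): {"hvr":19,"inu":27,"jn":19,"mo":32,"pa":64,"zqb":74}
After op 5 (replace /inu 14): {"hvr":19,"inu":14,"jn":19,"mo":32,"pa":64,"zqb":74}
After op 6 (remove /jn): {"hvr":19,"inu":14,"mo":32,"pa":64,"zqb":74}
After op 7 (remove /mo): {"hvr":19,"inu":14,"pa":64,"zqb":74}
After op 8 (replace /inu 14): {"hvr":19,"inu":14,"pa":64,"zqb":74}
After op 9 (add /ikd 48): {"hvr":19,"ikd":48,"inu":14,"pa":64,"zqb":74}
After op 10 (replace /pa 35): {"hvr":19,"ikd":48,"inu":14,"pa":35,"zqb":74}
After op 11 (add /inu 10): {"hvr":19,"ikd":48,"inu":10,"pa":35,"zqb":74}
After op 12 (replace /zqb 68): {"hvr":19,"ikd":48,"inu":10,"pa":35,"zqb":68}
After op 13 (remove /zqb): {"hvr":19,"ikd":48,"inu":10,"pa":35}
After op 14 (add /lfi 49): {"hvr":19,"ikd":48,"inu":10,"lfi":49,"pa":35}
After op 15 (add /ikd 34): {"hvr":19,"ikd":34,"inu":10,"lfi":49,"pa":35}
After op 16 (remove /hvr): {"ikd":34,"inu":10,"lfi":49,"pa":35}
Size at the root: 4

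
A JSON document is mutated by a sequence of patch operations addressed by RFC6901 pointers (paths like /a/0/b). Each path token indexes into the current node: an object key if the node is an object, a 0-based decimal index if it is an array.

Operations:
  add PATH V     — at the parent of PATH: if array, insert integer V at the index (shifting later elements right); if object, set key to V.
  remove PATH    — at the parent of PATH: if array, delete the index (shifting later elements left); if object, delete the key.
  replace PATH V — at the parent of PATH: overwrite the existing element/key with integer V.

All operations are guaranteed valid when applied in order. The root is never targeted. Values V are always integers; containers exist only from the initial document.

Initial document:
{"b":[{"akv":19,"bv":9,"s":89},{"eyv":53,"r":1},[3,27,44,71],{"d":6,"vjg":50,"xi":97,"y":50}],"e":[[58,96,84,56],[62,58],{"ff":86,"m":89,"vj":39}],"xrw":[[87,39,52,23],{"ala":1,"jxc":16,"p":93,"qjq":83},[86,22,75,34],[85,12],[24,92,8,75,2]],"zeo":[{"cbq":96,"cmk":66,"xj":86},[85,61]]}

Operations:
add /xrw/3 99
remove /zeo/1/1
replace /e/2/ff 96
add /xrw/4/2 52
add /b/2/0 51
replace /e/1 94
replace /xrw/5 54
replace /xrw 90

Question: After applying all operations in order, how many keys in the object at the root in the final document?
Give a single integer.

After op 1 (add /xrw/3 99): {"b":[{"akv":19,"bv":9,"s":89},{"eyv":53,"r":1},[3,27,44,71],{"d":6,"vjg":50,"xi":97,"y":50}],"e":[[58,96,84,56],[62,58],{"ff":86,"m":89,"vj":39}],"xrw":[[87,39,52,23],{"ala":1,"jxc":16,"p":93,"qjq":83},[86,22,75,34],99,[85,12],[24,92,8,75,2]],"zeo":[{"cbq":96,"cmk":66,"xj":86},[85,61]]}
After op 2 (remove /zeo/1/1): {"b":[{"akv":19,"bv":9,"s":89},{"eyv":53,"r":1},[3,27,44,71],{"d":6,"vjg":50,"xi":97,"y":50}],"e":[[58,96,84,56],[62,58],{"ff":86,"m":89,"vj":39}],"xrw":[[87,39,52,23],{"ala":1,"jxc":16,"p":93,"qjq":83},[86,22,75,34],99,[85,12],[24,92,8,75,2]],"zeo":[{"cbq":96,"cmk":66,"xj":86},[85]]}
After op 3 (replace /e/2/ff 96): {"b":[{"akv":19,"bv":9,"s":89},{"eyv":53,"r":1},[3,27,44,71],{"d":6,"vjg":50,"xi":97,"y":50}],"e":[[58,96,84,56],[62,58],{"ff":96,"m":89,"vj":39}],"xrw":[[87,39,52,23],{"ala":1,"jxc":16,"p":93,"qjq":83},[86,22,75,34],99,[85,12],[24,92,8,75,2]],"zeo":[{"cbq":96,"cmk":66,"xj":86},[85]]}
After op 4 (add /xrw/4/2 52): {"b":[{"akv":19,"bv":9,"s":89},{"eyv":53,"r":1},[3,27,44,71],{"d":6,"vjg":50,"xi":97,"y":50}],"e":[[58,96,84,56],[62,58],{"ff":96,"m":89,"vj":39}],"xrw":[[87,39,52,23],{"ala":1,"jxc":16,"p":93,"qjq":83},[86,22,75,34],99,[85,12,52],[24,92,8,75,2]],"zeo":[{"cbq":96,"cmk":66,"xj":86},[85]]}
After op 5 (add /b/2/0 51): {"b":[{"akv":19,"bv":9,"s":89},{"eyv":53,"r":1},[51,3,27,44,71],{"d":6,"vjg":50,"xi":97,"y":50}],"e":[[58,96,84,56],[62,58],{"ff":96,"m":89,"vj":39}],"xrw":[[87,39,52,23],{"ala":1,"jxc":16,"p":93,"qjq":83},[86,22,75,34],99,[85,12,52],[24,92,8,75,2]],"zeo":[{"cbq":96,"cmk":66,"xj":86},[85]]}
After op 6 (replace /e/1 94): {"b":[{"akv":19,"bv":9,"s":89},{"eyv":53,"r":1},[51,3,27,44,71],{"d":6,"vjg":50,"xi":97,"y":50}],"e":[[58,96,84,56],94,{"ff":96,"m":89,"vj":39}],"xrw":[[87,39,52,23],{"ala":1,"jxc":16,"p":93,"qjq":83},[86,22,75,34],99,[85,12,52],[24,92,8,75,2]],"zeo":[{"cbq":96,"cmk":66,"xj":86},[85]]}
After op 7 (replace /xrw/5 54): {"b":[{"akv":19,"bv":9,"s":89},{"eyv":53,"r":1},[51,3,27,44,71],{"d":6,"vjg":50,"xi":97,"y":50}],"e":[[58,96,84,56],94,{"ff":96,"m":89,"vj":39}],"xrw":[[87,39,52,23],{"ala":1,"jxc":16,"p":93,"qjq":83},[86,22,75,34],99,[85,12,52],54],"zeo":[{"cbq":96,"cmk":66,"xj":86},[85]]}
After op 8 (replace /xrw 90): {"b":[{"akv":19,"bv":9,"s":89},{"eyv":53,"r":1},[51,3,27,44,71],{"d":6,"vjg":50,"xi":97,"y":50}],"e":[[58,96,84,56],94,{"ff":96,"m":89,"vj":39}],"xrw":90,"zeo":[{"cbq":96,"cmk":66,"xj":86},[85]]}
Size at the root: 4

Answer: 4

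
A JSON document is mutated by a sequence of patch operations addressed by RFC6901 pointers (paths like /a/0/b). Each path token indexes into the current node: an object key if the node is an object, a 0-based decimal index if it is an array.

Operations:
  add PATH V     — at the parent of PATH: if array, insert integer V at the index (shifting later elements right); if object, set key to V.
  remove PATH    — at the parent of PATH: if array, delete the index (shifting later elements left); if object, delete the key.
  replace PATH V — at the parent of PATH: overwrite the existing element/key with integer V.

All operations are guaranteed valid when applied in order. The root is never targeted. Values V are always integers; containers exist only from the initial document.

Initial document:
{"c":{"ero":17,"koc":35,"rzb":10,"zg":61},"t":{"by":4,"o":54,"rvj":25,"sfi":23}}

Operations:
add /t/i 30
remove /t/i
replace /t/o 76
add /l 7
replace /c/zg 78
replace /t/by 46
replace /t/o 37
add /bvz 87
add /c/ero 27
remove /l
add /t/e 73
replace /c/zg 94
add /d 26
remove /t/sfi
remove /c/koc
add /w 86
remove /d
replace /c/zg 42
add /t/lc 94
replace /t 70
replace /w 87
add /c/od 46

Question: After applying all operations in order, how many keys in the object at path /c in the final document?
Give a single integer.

Answer: 4

Derivation:
After op 1 (add /t/i 30): {"c":{"ero":17,"koc":35,"rzb":10,"zg":61},"t":{"by":4,"i":30,"o":54,"rvj":25,"sfi":23}}
After op 2 (remove /t/i): {"c":{"ero":17,"koc":35,"rzb":10,"zg":61},"t":{"by":4,"o":54,"rvj":25,"sfi":23}}
After op 3 (replace /t/o 76): {"c":{"ero":17,"koc":35,"rzb":10,"zg":61},"t":{"by":4,"o":76,"rvj":25,"sfi":23}}
After op 4 (add /l 7): {"c":{"ero":17,"koc":35,"rzb":10,"zg":61},"l":7,"t":{"by":4,"o":76,"rvj":25,"sfi":23}}
After op 5 (replace /c/zg 78): {"c":{"ero":17,"koc":35,"rzb":10,"zg":78},"l":7,"t":{"by":4,"o":76,"rvj":25,"sfi":23}}
After op 6 (replace /t/by 46): {"c":{"ero":17,"koc":35,"rzb":10,"zg":78},"l":7,"t":{"by":46,"o":76,"rvj":25,"sfi":23}}
After op 7 (replace /t/o 37): {"c":{"ero":17,"koc":35,"rzb":10,"zg":78},"l":7,"t":{"by":46,"o":37,"rvj":25,"sfi":23}}
After op 8 (add /bvz 87): {"bvz":87,"c":{"ero":17,"koc":35,"rzb":10,"zg":78},"l":7,"t":{"by":46,"o":37,"rvj":25,"sfi":23}}
After op 9 (add /c/ero 27): {"bvz":87,"c":{"ero":27,"koc":35,"rzb":10,"zg":78},"l":7,"t":{"by":46,"o":37,"rvj":25,"sfi":23}}
After op 10 (remove /l): {"bvz":87,"c":{"ero":27,"koc":35,"rzb":10,"zg":78},"t":{"by":46,"o":37,"rvj":25,"sfi":23}}
After op 11 (add /t/e 73): {"bvz":87,"c":{"ero":27,"koc":35,"rzb":10,"zg":78},"t":{"by":46,"e":73,"o":37,"rvj":25,"sfi":23}}
After op 12 (replace /c/zg 94): {"bvz":87,"c":{"ero":27,"koc":35,"rzb":10,"zg":94},"t":{"by":46,"e":73,"o":37,"rvj":25,"sfi":23}}
After op 13 (add /d 26): {"bvz":87,"c":{"ero":27,"koc":35,"rzb":10,"zg":94},"d":26,"t":{"by":46,"e":73,"o":37,"rvj":25,"sfi":23}}
After op 14 (remove /t/sfi): {"bvz":87,"c":{"ero":27,"koc":35,"rzb":10,"zg":94},"d":26,"t":{"by":46,"e":73,"o":37,"rvj":25}}
After op 15 (remove /c/koc): {"bvz":87,"c":{"ero":27,"rzb":10,"zg":94},"d":26,"t":{"by":46,"e":73,"o":37,"rvj":25}}
After op 16 (add /w 86): {"bvz":87,"c":{"ero":27,"rzb":10,"zg":94},"d":26,"t":{"by":46,"e":73,"o":37,"rvj":25},"w":86}
After op 17 (remove /d): {"bvz":87,"c":{"ero":27,"rzb":10,"zg":94},"t":{"by":46,"e":73,"o":37,"rvj":25},"w":86}
After op 18 (replace /c/zg 42): {"bvz":87,"c":{"ero":27,"rzb":10,"zg":42},"t":{"by":46,"e":73,"o":37,"rvj":25},"w":86}
After op 19 (add /t/lc 94): {"bvz":87,"c":{"ero":27,"rzb":10,"zg":42},"t":{"by":46,"e":73,"lc":94,"o":37,"rvj":25},"w":86}
After op 20 (replace /t 70): {"bvz":87,"c":{"ero":27,"rzb":10,"zg":42},"t":70,"w":86}
After op 21 (replace /w 87): {"bvz":87,"c":{"ero":27,"rzb":10,"zg":42},"t":70,"w":87}
After op 22 (add /c/od 46): {"bvz":87,"c":{"ero":27,"od":46,"rzb":10,"zg":42},"t":70,"w":87}
Size at path /c: 4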